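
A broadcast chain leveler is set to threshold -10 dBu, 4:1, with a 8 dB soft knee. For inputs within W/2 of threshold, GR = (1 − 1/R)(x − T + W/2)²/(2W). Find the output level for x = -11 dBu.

x − T + W/2 = -11 − (-10) + 4 = 3.
GR = (1 − 1/4) × 3² / 16 = 0.75 × 9 / 16 = 0.421875 dB.
Output = -11 − 0.421875 = -11.421875 dBu.

-11.421875 dBu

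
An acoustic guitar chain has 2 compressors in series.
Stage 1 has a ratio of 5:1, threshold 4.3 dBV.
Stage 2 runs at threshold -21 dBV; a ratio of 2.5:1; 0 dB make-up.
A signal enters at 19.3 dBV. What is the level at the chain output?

-9.68 dBV

Stage 1: 15 dB above 4.3 dBV, reduced 5:1 to 3 dB above → 7.3 dBV.
Stage 2: overshoot 28.3 dB → 28.3/2.5 = 11.32 dB → -9.68 dBV.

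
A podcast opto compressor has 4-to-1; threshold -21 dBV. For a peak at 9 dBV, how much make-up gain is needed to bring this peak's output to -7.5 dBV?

6 dB

Without make-up, output = threshold + overshoot/4 = -21 + 7.5 = -13.5 dBV.
Gap to target: 6 dB.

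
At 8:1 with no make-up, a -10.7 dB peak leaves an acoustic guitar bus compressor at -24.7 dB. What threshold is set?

Gain reduction = -10.7 − (-24.7) = 14 dB; output overshoot = GR / (R − 1) = 14 / 7 = 2 dB.
Threshold = output − output overshoot = -24.7 − 2 = -26.7 dB.

-26.7 dB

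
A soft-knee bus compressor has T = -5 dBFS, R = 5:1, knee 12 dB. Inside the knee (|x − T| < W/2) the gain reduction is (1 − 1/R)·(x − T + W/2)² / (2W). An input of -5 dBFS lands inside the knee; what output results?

x − T + W/2 = -5 − (-5) + 6 = 6.
GR = (1 − 1/5) × 6² / 24 = 0.8 × 36 / 24 = 1.2 dB.
Output = -5 − 1.2 = -6.2 dBFS.

-6.2 dBFS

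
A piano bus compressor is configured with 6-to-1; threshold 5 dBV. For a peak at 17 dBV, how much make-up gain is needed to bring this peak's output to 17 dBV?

10 dB

Without make-up, output = threshold + overshoot/6 = 5 + 2 = 7 dBV.
Gap to target: 10 dB.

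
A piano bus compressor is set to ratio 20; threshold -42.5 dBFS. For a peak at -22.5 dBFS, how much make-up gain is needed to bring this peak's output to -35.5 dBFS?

Overshoot 20 dB → 20/20 = 1 dB after compression, so the compressed level is -42.5 + 1 = -41.5 dBFS.
Make-up = target − compressed = -35.5 − (-41.5) = 6 dB.

6 dB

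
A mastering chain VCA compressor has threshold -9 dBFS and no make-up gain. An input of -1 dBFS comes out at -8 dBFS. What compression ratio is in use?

Input overshoot = -1 − (-9) = 8 dB; output overshoot = -8 − (-9) = 1 dB.
Ratio = 8 / 1 = 8.

8:1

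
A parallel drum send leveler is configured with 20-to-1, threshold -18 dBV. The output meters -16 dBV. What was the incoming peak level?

22 dBV

Post-compression overshoot = -16 − (-18) = 2 dB.
Before 20:1 compression the overshoot was 2 × 20 = 40 dB, so input = -18 + 40 = 22 dBV.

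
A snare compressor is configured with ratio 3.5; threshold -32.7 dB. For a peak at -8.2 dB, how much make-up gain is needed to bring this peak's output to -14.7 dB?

11 dB

Overshoot 24.5 dB → 24.5/3.5 = 7 dB after compression, so the compressed level is -32.7 + 7 = -25.7 dB.
Make-up = target − compressed = -14.7 − (-25.7) = 11 dB.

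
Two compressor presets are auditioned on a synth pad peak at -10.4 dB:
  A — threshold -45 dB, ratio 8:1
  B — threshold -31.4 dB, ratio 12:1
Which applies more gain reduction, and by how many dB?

A: 34.6 dB over, compressed to 4.325 dB over, so 30.275 dB of GR.
B: 21 dB over, compressed to 1.75 dB over, so 19.25 dB of GR.
Difference: 11.025 dB in favour of A.

A, by 11.025 dB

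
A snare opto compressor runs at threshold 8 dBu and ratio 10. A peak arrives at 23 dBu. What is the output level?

9.5 dBu

23 dBu sits 15 dB over threshold.
At 10:1 the overshoot is divided by 10, leaving 1.5 dB above threshold.
That puts the output at 9.5 dBu.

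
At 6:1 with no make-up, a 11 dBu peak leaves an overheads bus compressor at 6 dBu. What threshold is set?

Gain reduction = 11 − 6 = 5 dB; output overshoot = GR / (R − 1) = 5 / 5 = 1 dB.
Threshold = output − output overshoot = 6 − 1 = 5 dBu.

5 dBu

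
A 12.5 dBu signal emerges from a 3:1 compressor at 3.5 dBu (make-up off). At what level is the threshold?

-1 dBu

Let T be the threshold. Output overshoot = (input overshoot)/R, so 3.5 − T = (12.5 − T)/3.
3·(3.5 − T) = 12.5 − T → 2·T = 10.5 − 12.5 = -2.
T = -2/2 = -1 dBu.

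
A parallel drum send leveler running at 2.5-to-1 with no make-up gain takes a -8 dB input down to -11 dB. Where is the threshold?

-13 dB

Input is 5 dB above T (since output overshoot × R = input overshoot: (-11 − T)·2.5 = -8 − T gives T = -13 dB).
Check: -13 + (-8 − (-13))/2.5 = -13 + 2 = -11 dB. ✓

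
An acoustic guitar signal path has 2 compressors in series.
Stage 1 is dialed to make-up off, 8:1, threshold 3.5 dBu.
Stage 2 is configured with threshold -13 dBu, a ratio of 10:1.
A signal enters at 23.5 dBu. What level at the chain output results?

Stage 1: overshoot 20 dB → 20/8 = 2.5 dB → 6 dBu.
Stage 2: 6 dBu is 19 dB over -13 dBu; at 10:1 that becomes 1.9 dB over, giving -11.1 dBu.

-11.1 dBu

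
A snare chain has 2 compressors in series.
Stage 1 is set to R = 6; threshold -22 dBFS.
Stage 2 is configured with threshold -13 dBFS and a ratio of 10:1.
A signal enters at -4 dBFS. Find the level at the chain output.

Stage 1: 18 dB above -22 dBFS, reduced 6:1 to 3 dB above → -19 dBFS.
Stage 2: below threshold (-19 ≤ -13); passes unchanged; output -19 dBFS.

-19 dBFS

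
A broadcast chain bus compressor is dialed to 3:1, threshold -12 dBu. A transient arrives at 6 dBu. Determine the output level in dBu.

Overshoot: 6 − (-12) = 18 dB.
At 3:1 the overshoot is divided by 3, leaving 6 dB above threshold.
So the level is -12 + 6 = -6 dBu.

-6 dBu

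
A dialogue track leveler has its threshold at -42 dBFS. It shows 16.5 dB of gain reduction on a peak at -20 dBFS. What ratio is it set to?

Input overshoot = -20 − (-42) = 22 dB.
Output overshoot = 22 − 16.5 = 5.5 dB.
Ratio = input overshoot / output overshoot = 22 / 5.5 = 4.

4:1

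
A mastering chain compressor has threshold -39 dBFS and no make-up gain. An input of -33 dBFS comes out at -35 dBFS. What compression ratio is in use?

Input overshoot = -33 − (-39) = 6 dB; output overshoot = -35 − (-39) = 4 dB.
Ratio = 6 / 4 = 1.5.

1.5:1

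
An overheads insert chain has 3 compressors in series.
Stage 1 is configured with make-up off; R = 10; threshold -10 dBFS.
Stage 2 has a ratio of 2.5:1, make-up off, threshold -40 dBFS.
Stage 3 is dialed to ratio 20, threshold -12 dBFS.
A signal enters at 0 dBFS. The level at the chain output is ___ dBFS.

Stage 1: 0 dBFS is 10 dB over -10 dBFS; at 10:1 that becomes 1 dB over, giving -9 dBFS.
Stage 2: overshoot 31 dB → 31/2.5 = 12.4 dB → -27.6 dBFS.
Stage 3: below threshold (-27.6 ≤ -12); passes unchanged; output -27.6 dBFS.

-27.6 dBFS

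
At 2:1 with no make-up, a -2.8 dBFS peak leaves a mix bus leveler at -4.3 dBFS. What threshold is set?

Let T be the threshold. Output overshoot = (input overshoot)/R, so -4.3 − T = (-2.8 − T)/2.
2·(-4.3 − T) = -2.8 − T → 1·T = -8.6 − (-2.8) = -5.8.
T = -5.8/1 = -5.8 dBFS.

-5.8 dBFS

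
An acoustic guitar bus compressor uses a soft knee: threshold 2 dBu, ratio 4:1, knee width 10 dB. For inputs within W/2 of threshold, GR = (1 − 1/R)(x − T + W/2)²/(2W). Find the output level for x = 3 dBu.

1.65 dBu

x − T + W/2 = 3 − 2 + 5 = 6.
GR = (1 − 1/4) × 6² / 20 = 0.75 × 36 / 20 = 1.35 dB.
Output = 3 − 1.35 = 1.65 dBu.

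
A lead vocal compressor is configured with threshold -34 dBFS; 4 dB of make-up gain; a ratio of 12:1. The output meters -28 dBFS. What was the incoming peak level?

Before make-up, the level was -28 − 4 = -32 dBFS.
The compressed level sits -32 − (-34) = 2 dB over threshold.
Input overshoot = R × output overshoot = 24 dB → input = -34 + 24 = -10 dBFS.

-10 dBFS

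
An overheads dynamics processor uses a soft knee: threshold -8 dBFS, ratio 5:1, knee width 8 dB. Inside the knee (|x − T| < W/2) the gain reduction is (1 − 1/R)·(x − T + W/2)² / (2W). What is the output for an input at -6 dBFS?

x − T + W/2 = -6 − (-8) + 4 = 6.
GR = (1 − 1/5) × 6² / 16 = 0.8 × 36 / 16 = 1.8 dB.
Output = -6 − 1.8 = -7.8 dBFS.

-7.8 dBFS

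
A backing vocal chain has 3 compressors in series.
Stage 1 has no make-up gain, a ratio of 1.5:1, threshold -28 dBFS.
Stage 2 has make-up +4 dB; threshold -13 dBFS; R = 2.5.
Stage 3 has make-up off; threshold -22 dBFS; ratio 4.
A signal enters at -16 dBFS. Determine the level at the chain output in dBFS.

Stage 1: overshoot 12 dB → 12/1.5 = 8 dB → -20 dBFS.
Stage 2: -20 dBFS ≤ -13 dBFS, so stage 2 doesn't engage; make-up brings it to -16 dBFS.
Stage 3: overshoot 6 dB → 6/4 = 1.5 dB → -20.5 dBFS.

-20.5 dBFS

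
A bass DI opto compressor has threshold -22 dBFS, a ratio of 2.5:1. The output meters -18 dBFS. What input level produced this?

-12 dBFS

Post-compression overshoot = -18 − (-22) = 4 dB.
Before 2.5:1 compression the overshoot was 4 × 2.5 = 10 dB, so input = -22 + 10 = -12 dBFS.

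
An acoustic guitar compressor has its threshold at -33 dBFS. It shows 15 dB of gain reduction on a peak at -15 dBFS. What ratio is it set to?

Input overshoot = -15 − (-33) = 18 dB.
Output overshoot = 18 − 15 = 3 dB.
Ratio = input overshoot / output overshoot = 18 / 3 = 6.

6:1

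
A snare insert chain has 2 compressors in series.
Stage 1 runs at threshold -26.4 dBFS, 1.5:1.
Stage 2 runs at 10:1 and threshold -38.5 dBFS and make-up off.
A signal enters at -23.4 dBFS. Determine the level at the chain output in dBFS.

Stage 1: -23.4 dBFS is 3 dB over -26.4 dBFS; at 1.5:1 that becomes 2 dB over, giving -24.4 dBFS.
Stage 2: overshoot 14.1 dB → 14.1/10 = 1.41 dB → -37.09 dBFS.

-37.09 dBFS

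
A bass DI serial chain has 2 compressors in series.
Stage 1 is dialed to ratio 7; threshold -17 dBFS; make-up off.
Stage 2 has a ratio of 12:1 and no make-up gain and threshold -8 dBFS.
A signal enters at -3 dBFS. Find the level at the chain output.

-15 dBFS

Stage 1: overshoot 14 dB → 14/7 = 2 dB → -15 dBFS.
Stage 2: below threshold (-15 ≤ -8); passes unchanged; output -15 dBFS.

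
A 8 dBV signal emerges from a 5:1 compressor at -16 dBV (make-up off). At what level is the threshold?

-22 dBV

Gain reduction = 8 − (-16) = 24 dB; output overshoot = GR / (R − 1) = 24 / 4 = 6 dB.
Threshold = output − output overshoot = -16 − 6 = -22 dBV.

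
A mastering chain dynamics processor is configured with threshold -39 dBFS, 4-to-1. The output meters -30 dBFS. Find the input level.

That's 9 dB above the -39 dBFS threshold.
Input overshoot = R × output overshoot = 36 dB → input = -39 + 36 = -3 dBFS.

-3 dBFS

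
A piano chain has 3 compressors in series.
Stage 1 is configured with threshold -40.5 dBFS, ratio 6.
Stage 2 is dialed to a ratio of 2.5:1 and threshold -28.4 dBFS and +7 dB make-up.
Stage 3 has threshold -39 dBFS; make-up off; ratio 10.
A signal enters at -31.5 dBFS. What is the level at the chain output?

Stage 1: overshoot 9 dB → 9/6 = 1.5 dB → -39 dBFS.
Stage 2: -39 dBFS ≤ -28.4 dBFS, so stage 2 doesn't engage; make-up brings it to -32 dBFS.
Stage 3: 7 dB above -39 dBFS, reduced 10:1 to 0.7 dB above → -38.3 dBFS.

-38.3 dBFS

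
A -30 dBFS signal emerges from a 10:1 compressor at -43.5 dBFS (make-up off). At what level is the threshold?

Gain reduction = -30 − (-43.5) = 13.5 dB; output overshoot = GR / (R − 1) = 13.5 / 9 = 1.5 dB.
Threshold = output − output overshoot = -43.5 − 1.5 = -45 dBFS.

-45 dBFS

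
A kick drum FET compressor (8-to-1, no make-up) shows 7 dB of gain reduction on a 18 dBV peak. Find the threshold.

Let T be the threshold. Output overshoot = (input overshoot)/R, so 11 − T = (18 − T)/8.
8·(11 − T) = 18 − T → 7·T = 88 − 18 = 70.
T = 70/7 = 10 dBV.

10 dBV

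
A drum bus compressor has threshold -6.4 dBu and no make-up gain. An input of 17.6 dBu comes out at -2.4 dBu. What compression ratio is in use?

6:1

Input overshoot = 17.6 − (-6.4) = 24 dB; output overshoot = -2.4 − (-6.4) = 4 dB.
Ratio = 24 / 4 = 6.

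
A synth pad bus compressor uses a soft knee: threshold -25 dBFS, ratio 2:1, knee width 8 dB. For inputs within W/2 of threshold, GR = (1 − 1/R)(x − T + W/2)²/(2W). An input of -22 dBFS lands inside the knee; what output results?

x − T + W/2 = -22 − (-25) + 4 = 7.
GR = (1 − 1/2) × 7² / 16 = 0.5 × 49 / 16 = 1.53125 dB.
Output = -22 − 1.53125 = -23.53125 dBFS.

-23.53125 dBFS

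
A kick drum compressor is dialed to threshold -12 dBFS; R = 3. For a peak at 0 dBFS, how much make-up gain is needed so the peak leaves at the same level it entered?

Without make-up, output = threshold + overshoot/3 = -12 + 4 = -8 dBFS.
Gap to target: 8 dB.

8 dB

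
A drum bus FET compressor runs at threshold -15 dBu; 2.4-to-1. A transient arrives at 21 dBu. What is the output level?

0 dBu

Overshoot: 21 − (-15) = 36 dB.
At 2.4:1 the overshoot is divided by 2.4, leaving 15 dB above threshold.
Output = -15 + 15 = 0 dBu.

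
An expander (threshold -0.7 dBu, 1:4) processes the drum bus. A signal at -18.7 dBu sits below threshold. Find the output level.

The input is 18 dB below the -0.7 dBu threshold.
A 1:4 expander multiplies undershoot by 4: 18 × 4 = 72 dB below threshold.
Output = -0.7 − 72 = -72.7 dBu.

-72.7 dBu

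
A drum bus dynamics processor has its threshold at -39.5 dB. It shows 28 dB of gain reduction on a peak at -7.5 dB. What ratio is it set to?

Input overshoot = -7.5 − (-39.5) = 32 dB.
Output overshoot = 32 − 28 = 4 dB.
Ratio = input overshoot / output overshoot = 32 / 4 = 8.

8:1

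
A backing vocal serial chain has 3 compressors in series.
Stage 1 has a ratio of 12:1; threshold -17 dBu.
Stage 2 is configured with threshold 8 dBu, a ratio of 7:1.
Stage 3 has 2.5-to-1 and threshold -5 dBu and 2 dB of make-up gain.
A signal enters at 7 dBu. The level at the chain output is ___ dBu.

-13 dBu

Stage 1: 24 dB above -17 dBu, reduced 12:1 to 2 dB above → -15 dBu.
Stage 2: below threshold (-15 ≤ 8); passes unchanged; output -15 dBu.
Stage 3: -15 dBu is at or below the -5 dBu threshold — no compression; make-up brings it to -13 dBu.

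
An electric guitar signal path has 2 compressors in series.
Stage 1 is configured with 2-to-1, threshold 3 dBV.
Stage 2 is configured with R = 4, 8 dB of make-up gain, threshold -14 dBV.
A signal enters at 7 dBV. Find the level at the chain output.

Stage 1: 7 dBV is 4 dB over 3 dBV; at 2:1 that becomes 2 dB over, giving 5 dBV.
Stage 2: 5 dBV is 19 dB over -14 dBV; at 4:1 that becomes 4.75 dB over, giving -9.25 dBV; +8 dB make-up → -1.25 dBV.

-1.25 dBV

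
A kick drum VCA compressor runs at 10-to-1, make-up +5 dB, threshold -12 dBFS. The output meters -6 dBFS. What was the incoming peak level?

-2 dBFS

Stripping the +5 dB make-up gives -11 dBFS at the gain stage.
Post-compression overshoot = -11 − (-12) = 1 dB.
Undo the ratio: input overshoot = 1 × 10 = 10 dB, giving input = -2 dBFS.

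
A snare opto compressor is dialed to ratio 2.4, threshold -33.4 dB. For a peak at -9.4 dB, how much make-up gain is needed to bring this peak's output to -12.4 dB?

Without make-up, output = threshold + overshoot/2.4 = -33.4 + 10 = -23.4 dB.
Gap to target: 11 dB.

11 dB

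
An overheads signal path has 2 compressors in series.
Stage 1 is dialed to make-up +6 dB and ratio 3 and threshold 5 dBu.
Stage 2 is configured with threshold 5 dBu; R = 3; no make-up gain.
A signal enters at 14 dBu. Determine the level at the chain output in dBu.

8 dBu

Stage 1: overshoot 9 dB → 9/3 = 3 dB → 8 dBu; +6 dB make-up → 14 dBu.
Stage 2: 14 dBu is 9 dB over 5 dBu; at 3:1 that becomes 3 dB over, giving 8 dBu.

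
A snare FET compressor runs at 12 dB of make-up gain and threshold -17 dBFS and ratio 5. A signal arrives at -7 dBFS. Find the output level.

-3 dBFS

Overshoot: -7 − (-17) = 10 dB.
The 10 dB excess becomes 2 dB after 5:1 reduction.
Output = -17 + 2 = -15 dBFS; make-up adds 12 dB, giving -3 dBFS.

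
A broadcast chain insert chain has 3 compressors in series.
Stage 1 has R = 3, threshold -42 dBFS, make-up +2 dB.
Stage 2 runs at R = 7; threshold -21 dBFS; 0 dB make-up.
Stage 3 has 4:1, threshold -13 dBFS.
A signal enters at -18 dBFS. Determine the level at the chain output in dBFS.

-32 dBFS

Stage 1: 24 dB above -42 dBFS, reduced 3:1 to 8 dB above → -34 dBFS; +2 dB make-up → -32 dBFS.
Stage 2: -32 dBFS is at or below the -21 dBFS threshold — no compression; output -32 dBFS.
Stage 3: -32 dBFS ≤ -13 dBFS, so stage 3 doesn't engage; output -32 dBFS.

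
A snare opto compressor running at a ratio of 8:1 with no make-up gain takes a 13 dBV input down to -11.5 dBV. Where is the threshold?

Let T be the threshold. Output overshoot = (input overshoot)/R, so -11.5 − T = (13 − T)/8.
8·(-11.5 − T) = 13 − T → 7·T = -92 − 13 = -105.
T = -105/7 = -15 dBV.

-15 dBV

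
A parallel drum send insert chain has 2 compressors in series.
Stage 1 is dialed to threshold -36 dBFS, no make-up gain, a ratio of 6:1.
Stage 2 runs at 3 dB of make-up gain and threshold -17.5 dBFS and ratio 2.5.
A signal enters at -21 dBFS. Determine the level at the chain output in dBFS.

Stage 1: 15 dB above -36 dBFS, reduced 6:1 to 2.5 dB above → -33.5 dBFS.
Stage 2: -33.5 dBFS is at or below the -17.5 dBFS threshold — no compression; make-up brings it to -30.5 dBFS.

-30.5 dBFS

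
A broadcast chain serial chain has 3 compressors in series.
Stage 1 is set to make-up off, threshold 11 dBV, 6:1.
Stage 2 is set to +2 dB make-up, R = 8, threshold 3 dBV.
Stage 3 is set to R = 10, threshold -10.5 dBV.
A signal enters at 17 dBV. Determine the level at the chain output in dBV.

-8.8375 dBV

Stage 1: 17 dBV is 6 dB over 11 dBV; at 6:1 that becomes 1 dB over, giving 12 dBV.
Stage 2: 12 dBV is 9 dB over 3 dBV; at 8:1 that becomes 1.125 dB over, giving 4.125 dBV; +2 dB make-up → 6.125 dBV.
Stage 3: overshoot 16.625 dB → 16.625/10 = 1.6625 dB → -8.8375 dBV.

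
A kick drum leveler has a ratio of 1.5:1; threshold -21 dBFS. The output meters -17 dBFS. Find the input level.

-15 dBFS

Post-compression overshoot = -17 − (-21) = 4 dB.
Input overshoot = R × output overshoot = 6 dB → input = -21 + 6 = -15 dBFS.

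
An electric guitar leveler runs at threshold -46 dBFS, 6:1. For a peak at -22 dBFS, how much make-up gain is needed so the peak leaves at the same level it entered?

Overshoot 24 dB → 24/6 = 4 dB after compression, so the compressed level is -46 + 4 = -42 dBFS.
Make-up = target − compressed = -22 − (-42) = 20 dB.

20 dB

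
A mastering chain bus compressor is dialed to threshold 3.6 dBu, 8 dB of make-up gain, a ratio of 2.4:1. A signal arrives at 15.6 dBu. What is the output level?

Overshoot: 15.6 − 3.6 = 12 dB.
The 12 dB excess becomes 5 dB after 2.4:1 reduction.
That puts the output at 8.6 dBu; make-up adds 8 dB, giving 16.6 dBu.

16.6 dBu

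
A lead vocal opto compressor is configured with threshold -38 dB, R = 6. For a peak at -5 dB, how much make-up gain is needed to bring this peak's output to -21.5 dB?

Overshoot 33 dB → 33/6 = 5.5 dB after compression, so the compressed level is -38 + 5.5 = -32.5 dB.
Make-up = target − compressed = -21.5 − (-32.5) = 11 dB.

11 dB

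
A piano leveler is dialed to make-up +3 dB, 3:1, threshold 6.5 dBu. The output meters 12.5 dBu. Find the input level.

15.5 dBu

Remove make-up: 12.5 − 3 = 9.5 dBu.
Post-compression overshoot = 9.5 − 6.5 = 3 dB.
Input overshoot = R × output overshoot = 9 dB → input = 6.5 + 9 = 15.5 dBu.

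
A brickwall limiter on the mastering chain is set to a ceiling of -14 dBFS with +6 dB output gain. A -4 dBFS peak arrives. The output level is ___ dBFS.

At ∞:1, everything above -14 dBFS is held at the ceiling.
Output gain then adds 6 dB: -14 + 6 = -8 dBFS.

-8 dBFS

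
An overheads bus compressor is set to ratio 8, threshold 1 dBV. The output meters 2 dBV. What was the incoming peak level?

9 dBV

The compressed level sits 2 − 1 = 1 dB over threshold.
Undo the ratio: input overshoot = 1 × 8 = 8 dB, giving input = 9 dBV.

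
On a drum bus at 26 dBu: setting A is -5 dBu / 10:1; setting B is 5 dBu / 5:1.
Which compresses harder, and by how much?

A: GR = 31 − 31/10 = 27.9 dB.
B: GR = 21 − 21/5 = 16.8 dB.
A applies 11.1 dB more gain reduction.

A, by 11.1 dB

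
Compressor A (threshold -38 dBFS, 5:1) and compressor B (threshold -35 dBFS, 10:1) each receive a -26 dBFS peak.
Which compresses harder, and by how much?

A, by 1.5 dB

A: GR = 12 − 12/5 = 9.6 dB.
B: GR = 9 − 9/10 = 8.1 dB.
A reduces 1.5 dB more.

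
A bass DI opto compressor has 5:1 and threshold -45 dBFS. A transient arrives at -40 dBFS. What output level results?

-44 dBFS

The input is 5 dB above the -45 dBFS threshold.
At 5:1 the overshoot is divided by 5, leaving 1 dB above threshold.
Output = -45 + 1 = -44 dBFS.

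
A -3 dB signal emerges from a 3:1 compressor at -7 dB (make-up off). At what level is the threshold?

-9 dB

Gain reduction = -3 − (-7) = 4 dB; output overshoot = GR / (R − 1) = 4 / 2 = 2 dB.
Threshold = output − output overshoot = -7 − 2 = -9 dB.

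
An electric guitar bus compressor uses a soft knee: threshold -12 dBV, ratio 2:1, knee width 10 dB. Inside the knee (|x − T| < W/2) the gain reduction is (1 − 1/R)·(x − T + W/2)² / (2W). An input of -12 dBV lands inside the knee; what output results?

-12.625 dBV

x − T + W/2 = -12 − (-12) + 5 = 5.
GR = (1 − 1/2) × 5² / 20 = 0.5 × 25 / 20 = 0.625 dB.
Output = -12 − 0.625 = -12.625 dBV.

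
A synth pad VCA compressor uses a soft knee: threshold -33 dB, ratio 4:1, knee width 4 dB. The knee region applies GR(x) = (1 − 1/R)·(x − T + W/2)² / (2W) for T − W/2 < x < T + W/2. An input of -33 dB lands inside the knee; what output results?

-33.375 dB

x − T + W/2 = -33 − (-33) + 2 = 2.
GR = (1 − 1/4) × 2² / 8 = 0.75 × 4 / 8 = 0.375 dB.
Output = -33 − 0.375 = -33.375 dB.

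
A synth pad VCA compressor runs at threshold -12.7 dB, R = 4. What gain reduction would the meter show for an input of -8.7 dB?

Overshoot = -8.7 − (-12.7) = 4 dB.
After 4:1 compression the overshoot becomes 4/4 = 1 dB.
Gain reduction = 4 − 1 = 3 dB.

3 dB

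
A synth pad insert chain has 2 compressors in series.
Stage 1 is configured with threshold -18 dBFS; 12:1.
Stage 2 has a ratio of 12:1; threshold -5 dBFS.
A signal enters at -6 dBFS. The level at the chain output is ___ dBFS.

-17 dBFS

Stage 1: overshoot 12 dB → 12/12 = 1 dB → -17 dBFS.
Stage 2: -17 dBFS is at or below the -5 dBFS threshold — no compression; output -17 dBFS.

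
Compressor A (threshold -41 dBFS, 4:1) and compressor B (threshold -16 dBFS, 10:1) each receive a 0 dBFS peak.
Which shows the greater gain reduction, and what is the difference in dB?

A: overshoot 41 dB → output overshoot 10.25 dB → GR 30.75 dB.
B: overshoot 16 dB → output overshoot 1.6 dB → GR 14.4 dB.
A applies 16.35 dB more gain reduction.

A, by 16.35 dB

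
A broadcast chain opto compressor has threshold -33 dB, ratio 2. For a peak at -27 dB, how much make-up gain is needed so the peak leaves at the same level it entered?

3 dB

The peak compresses to -33 + 6/2 = -30 dB.
To reach -27 dB requires -27 − (-30) = 3 dB of make-up.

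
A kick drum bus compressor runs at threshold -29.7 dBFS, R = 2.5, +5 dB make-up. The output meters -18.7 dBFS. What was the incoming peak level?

Stripping the +5 dB make-up gives -23.7 dBFS at the gain stage.
That's 6 dB above the -29.7 dBFS threshold.
Undo the ratio: input overshoot = 6 × 2.5 = 15 dB, giving input = -14.7 dBFS.

-14.7 dBFS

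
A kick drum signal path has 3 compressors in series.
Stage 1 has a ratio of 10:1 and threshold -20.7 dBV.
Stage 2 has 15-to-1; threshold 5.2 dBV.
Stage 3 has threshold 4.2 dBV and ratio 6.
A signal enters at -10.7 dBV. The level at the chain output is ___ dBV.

Stage 1: 10 dB above -20.7 dBV, reduced 10:1 to 1 dB above → -19.7 dBV.
Stage 2: -19.7 dBV ≤ 5.2 dBV, so stage 2 doesn't engage; output -19.7 dBV.
Stage 3: -19.7 dBV ≤ 4.2 dBV, so stage 3 doesn't engage; output -19.7 dBV.

-19.7 dBV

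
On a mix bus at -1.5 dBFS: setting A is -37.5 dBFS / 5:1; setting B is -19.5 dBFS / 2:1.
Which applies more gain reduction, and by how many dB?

A: overshoot 36 dB → output overshoot 7.2 dB → GR 28.8 dB.
B: overshoot 18 dB → output overshoot 9 dB → GR 9 dB.
Difference: 19.8 dB in favour of A.

A, by 19.8 dB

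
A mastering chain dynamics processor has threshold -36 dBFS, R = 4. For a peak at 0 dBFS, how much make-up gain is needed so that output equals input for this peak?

27 dB

The peak compresses to -36 + 36/4 = -27 dBFS.
To reach 0 dBFS requires 0 − (-27) = 27 dB of make-up.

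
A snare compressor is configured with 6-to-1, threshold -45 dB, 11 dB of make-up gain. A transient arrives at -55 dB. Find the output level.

-44 dB

-55 dB is 10 dB below the -45 dB threshold, so no gain reduction is applied.
Make-up gain adds 11 dB: -55 + 11 = -44 dB.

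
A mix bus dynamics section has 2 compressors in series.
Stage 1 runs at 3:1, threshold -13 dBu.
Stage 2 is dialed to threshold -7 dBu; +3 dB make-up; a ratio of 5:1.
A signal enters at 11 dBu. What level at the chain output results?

Stage 1: 11 dBu is 24 dB over -13 dBu; at 3:1 that becomes 8 dB over, giving -5 dBu.
Stage 2: -5 dBu is 2 dB over -7 dBu; at 5:1 that becomes 0.4 dB over, giving -6.6 dBu; +3 dB make-up → -3.6 dBu.

-3.6 dBu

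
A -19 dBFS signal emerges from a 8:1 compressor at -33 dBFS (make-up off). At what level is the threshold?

Input is 16 dB above T (since output overshoot × R = input overshoot: (-33 − T)·8 = -19 − T gives T = -35 dBFS).
Check: -35 + (-19 − (-35))/8 = -35 + 2 = -33 dBFS. ✓

-35 dBFS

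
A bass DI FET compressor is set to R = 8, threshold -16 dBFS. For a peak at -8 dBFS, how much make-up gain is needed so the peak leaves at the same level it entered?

Without make-up, output = threshold + overshoot/8 = -16 + 1 = -15 dBFS.
Gap to target: 7 dB.

7 dB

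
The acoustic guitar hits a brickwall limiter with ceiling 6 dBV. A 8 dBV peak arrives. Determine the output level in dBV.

At ∞:1, everything above 6 dBV is held at the ceiling.

6 dBV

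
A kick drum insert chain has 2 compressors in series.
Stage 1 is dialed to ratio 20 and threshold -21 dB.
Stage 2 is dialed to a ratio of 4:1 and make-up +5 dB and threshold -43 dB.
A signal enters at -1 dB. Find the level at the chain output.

Stage 1: 20 dB above -21 dB, reduced 20:1 to 1 dB above → -20 dB.
Stage 2: overshoot 23 dB → 23/4 = 5.75 dB → -37.25 dB; +5 dB make-up → -32.25 dB.

-32.25 dB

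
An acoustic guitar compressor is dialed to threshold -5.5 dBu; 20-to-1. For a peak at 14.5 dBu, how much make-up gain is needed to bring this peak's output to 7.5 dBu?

Without make-up, output = threshold + overshoot/20 = -5.5 + 1 = -4.5 dBu.
Gap to target: 12 dB.

12 dB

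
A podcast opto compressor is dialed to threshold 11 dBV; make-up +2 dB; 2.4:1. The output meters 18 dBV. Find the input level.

Before make-up, the level was 18 − 2 = 16 dBV.
The compressed level sits 16 − 11 = 5 dB over threshold.
Before 2.4:1 compression the overshoot was 5 × 2.4 = 12 dB, so input = 11 + 12 = 23 dBV.

23 dBV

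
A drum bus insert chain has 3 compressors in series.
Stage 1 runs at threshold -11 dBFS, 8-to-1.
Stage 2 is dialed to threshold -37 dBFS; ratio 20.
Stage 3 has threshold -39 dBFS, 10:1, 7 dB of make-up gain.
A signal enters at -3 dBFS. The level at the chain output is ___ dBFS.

-31.665 dBFS

Stage 1: overshoot 8 dB → 8/8 = 1 dB → -10 dBFS.
Stage 2: 27 dB above -37 dBFS, reduced 20:1 to 1.35 dB above → -35.65 dBFS.
Stage 3: 3.35 dB above -39 dBFS, reduced 10:1 to 0.335 dB above → -38.665 dBFS; +7 dB make-up → -31.665 dBFS.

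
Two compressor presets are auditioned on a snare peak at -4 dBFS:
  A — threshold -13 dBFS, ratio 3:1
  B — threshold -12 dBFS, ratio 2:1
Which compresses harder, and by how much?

A, by 2 dB

A: GR = 9 − 9/3 = 6 dB.
B: GR = 8 − 8/2 = 4 dB.
A applies 2 dB more gain reduction.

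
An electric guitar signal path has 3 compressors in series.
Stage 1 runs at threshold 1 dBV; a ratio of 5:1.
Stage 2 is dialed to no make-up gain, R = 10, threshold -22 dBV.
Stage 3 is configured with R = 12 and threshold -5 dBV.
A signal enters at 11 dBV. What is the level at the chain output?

-19.5 dBV

Stage 1: 10 dB above 1 dBV, reduced 5:1 to 2 dB above → 3 dBV.
Stage 2: 3 dBV is 25 dB over -22 dBV; at 10:1 that becomes 2.5 dB over, giving -19.5 dBV.
Stage 3: -19.5 dBV is at or below the -5 dBV threshold — no compression; output -19.5 dBV.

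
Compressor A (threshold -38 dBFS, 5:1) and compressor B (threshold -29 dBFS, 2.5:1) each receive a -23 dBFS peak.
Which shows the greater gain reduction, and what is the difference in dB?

A: overshoot 15 dB → output overshoot 3 dB → GR 12 dB.
B: overshoot 6 dB → output overshoot 2.4 dB → GR 3.6 dB.
Difference: 8.4 dB in favour of A.

A, by 8.4 dB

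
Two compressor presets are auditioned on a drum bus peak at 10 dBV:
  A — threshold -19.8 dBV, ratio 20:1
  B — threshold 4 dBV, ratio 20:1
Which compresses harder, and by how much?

A, by 22.61 dB

A: GR = 29.8 − 29.8/20 = 28.31 dB.
B: GR = 6 − 6/20 = 5.7 dB.
A reduces 22.61 dB more.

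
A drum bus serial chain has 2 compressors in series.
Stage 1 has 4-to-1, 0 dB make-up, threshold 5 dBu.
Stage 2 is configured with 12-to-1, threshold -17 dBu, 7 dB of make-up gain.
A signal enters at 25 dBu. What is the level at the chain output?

Stage 1: 25 dBu is 20 dB over 5 dBu; at 4:1 that becomes 5 dB over, giving 10 dBu.
Stage 2: overshoot 27 dB → 27/12 = 2.25 dB → -14.75 dBu; +7 dB make-up → -7.75 dBu.

-7.75 dBu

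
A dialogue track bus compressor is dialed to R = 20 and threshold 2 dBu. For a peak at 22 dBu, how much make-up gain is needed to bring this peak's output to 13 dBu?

The peak compresses to 2 + 20/20 = 3 dBu.
To reach 13 dBu requires 13 − 3 = 10 dB of make-up.

10 dB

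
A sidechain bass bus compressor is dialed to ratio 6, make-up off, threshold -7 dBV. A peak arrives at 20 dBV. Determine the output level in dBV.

The input is 27 dB above the -7 dBV threshold.
6:1 compression reduces that to 27/6 = 4.5 dB over.
That puts the output at -2.5 dBV.

-2.5 dBV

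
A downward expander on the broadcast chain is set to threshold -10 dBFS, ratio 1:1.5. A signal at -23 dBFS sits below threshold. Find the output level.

-29.5 dBFS

Undershoot = (-10) − (-23) = 13 dB.
At 1:1.5, that expands to 19.5 dB under threshold.
Output = -10 − 19.5 = -29.5 dBFS.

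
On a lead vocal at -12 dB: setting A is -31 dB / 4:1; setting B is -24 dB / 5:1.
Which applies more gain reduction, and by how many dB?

A: 19 dB over, compressed to 4.75 dB over, so 14.25 dB of GR.
B: 12 dB over, compressed to 2.4 dB over, so 9.6 dB of GR.
A reduces 4.65 dB more.

A, by 4.65 dB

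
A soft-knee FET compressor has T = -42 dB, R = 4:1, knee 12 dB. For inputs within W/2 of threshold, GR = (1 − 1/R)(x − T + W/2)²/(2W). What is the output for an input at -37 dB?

-40.78125 dB

x − T + W/2 = -37 − (-42) + 6 = 11.
GR = (1 − 1/4) × 11² / 24 = 0.75 × 121 / 24 = 3.78125 dB.
Output = -37 − 3.78125 = -40.78125 dB.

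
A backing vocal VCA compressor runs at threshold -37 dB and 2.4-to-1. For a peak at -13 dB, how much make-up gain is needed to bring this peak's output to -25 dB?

Without make-up, output = threshold + overshoot/2.4 = -37 + 10 = -27 dB.
Gap to target: 2 dB.

2 dB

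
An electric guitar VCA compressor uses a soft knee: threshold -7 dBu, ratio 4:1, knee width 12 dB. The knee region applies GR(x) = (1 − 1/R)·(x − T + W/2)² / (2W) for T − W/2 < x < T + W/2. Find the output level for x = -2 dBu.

-5.78125 dBu

x − T + W/2 = -2 − (-7) + 6 = 11.
GR = (1 − 1/4) × 11² / 24 = 0.75 × 121 / 24 = 3.78125 dB.
Output = -2 − 3.78125 = -5.78125 dBu.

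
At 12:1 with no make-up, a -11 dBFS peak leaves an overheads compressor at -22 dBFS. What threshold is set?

-23 dBFS

Gain reduction = -11 − (-22) = 11 dB; output overshoot = GR / (R − 1) = 11 / 11 = 1 dB.
Threshold = output − output overshoot = -22 − 1 = -23 dBFS.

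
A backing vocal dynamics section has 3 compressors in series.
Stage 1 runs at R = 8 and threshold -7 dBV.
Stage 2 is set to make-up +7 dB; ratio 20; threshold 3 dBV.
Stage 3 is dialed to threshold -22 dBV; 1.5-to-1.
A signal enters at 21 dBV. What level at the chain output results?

-5 dBV

Stage 1: 21 dBV is 28 dB over -7 dBV; at 8:1 that becomes 3.5 dB over, giving -3.5 dBV.
Stage 2: below threshold (-3.5 ≤ 3); passes unchanged; make-up brings it to 3.5 dBV.
Stage 3: 3.5 dBV is 25.5 dB over -22 dBV; at 1.5:1 that becomes 17 dB over, giving -5 dBV.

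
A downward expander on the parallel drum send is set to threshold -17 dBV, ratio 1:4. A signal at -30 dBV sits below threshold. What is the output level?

Undershoot = (-17) − (-30) = 13 dB.
At 1:4, that expands to 52 dB under threshold.
Output = -17 − 52 = -69 dBV.

-69 dBV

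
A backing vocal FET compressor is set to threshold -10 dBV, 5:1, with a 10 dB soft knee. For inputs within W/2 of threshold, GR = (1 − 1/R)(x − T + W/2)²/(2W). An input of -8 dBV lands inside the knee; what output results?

-9.96 dBV

x − T + W/2 = -8 − (-10) + 5 = 7.
GR = (1 − 1/5) × 7² / 20 = 0.8 × 49 / 20 = 1.96 dB.
Output = -8 − 1.96 = -9.96 dBV.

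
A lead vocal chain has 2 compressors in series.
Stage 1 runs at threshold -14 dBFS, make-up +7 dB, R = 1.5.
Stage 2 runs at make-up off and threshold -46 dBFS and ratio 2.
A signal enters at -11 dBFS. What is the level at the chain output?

-25.5 dBFS

Stage 1: overshoot 3 dB → 3/1.5 = 2 dB → -12 dBFS; +7 dB make-up → -5 dBFS.
Stage 2: overshoot 41 dB → 41/2 = 20.5 dB → -25.5 dBFS.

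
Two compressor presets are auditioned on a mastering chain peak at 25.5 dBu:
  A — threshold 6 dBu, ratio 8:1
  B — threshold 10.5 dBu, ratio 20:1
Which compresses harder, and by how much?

A, by 2.8125 dB

A: 19.5 dB over, compressed to 2.4375 dB over, so 17.0625 dB of GR.
B: 15 dB over, compressed to 0.75 dB over, so 14.25 dB of GR.
A applies 2.8125 dB more gain reduction.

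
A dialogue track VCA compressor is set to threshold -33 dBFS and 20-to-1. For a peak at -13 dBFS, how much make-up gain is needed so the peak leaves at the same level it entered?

19 dB

Without make-up, output = threshold + overshoot/20 = -33 + 1 = -32 dBFS.
Gap to target: 19 dB.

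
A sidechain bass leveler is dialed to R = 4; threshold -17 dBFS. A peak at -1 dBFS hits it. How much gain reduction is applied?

-1 dBFS exceeds the threshold by 16 dB.
A 4:1 ratio leaves 4 dB of that excess.
Gain reduction = 16 − 4 = 12 dB.

12 dB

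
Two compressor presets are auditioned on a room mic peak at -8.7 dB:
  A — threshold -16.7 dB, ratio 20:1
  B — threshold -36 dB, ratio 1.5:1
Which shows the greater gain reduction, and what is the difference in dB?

A: GR = 8 − 8/20 = 7.6 dB.
B: GR = 27.3 − 27.3/1.5 = 9.1 dB.
B applies 1.5 dB more gain reduction.

B, by 1.5 dB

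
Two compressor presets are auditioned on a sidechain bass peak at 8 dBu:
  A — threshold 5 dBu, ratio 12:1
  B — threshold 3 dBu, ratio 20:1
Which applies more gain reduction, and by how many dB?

B, by 2 dB

A: GR = 3 − 3/12 = 2.75 dB.
B: GR = 5 − 5/20 = 4.75 dB.
B reduces 2 dB more.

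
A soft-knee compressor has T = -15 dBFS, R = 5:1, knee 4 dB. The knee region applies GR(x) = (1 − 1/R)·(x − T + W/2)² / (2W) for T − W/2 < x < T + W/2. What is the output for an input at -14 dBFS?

x − T + W/2 = -14 − (-15) + 2 = 3.
GR = (1 − 1/5) × 3² / 8 = 0.8 × 9 / 8 = 0.9 dB.
Output = -14 − 0.9 = -14.9 dBFS.

-14.9 dBFS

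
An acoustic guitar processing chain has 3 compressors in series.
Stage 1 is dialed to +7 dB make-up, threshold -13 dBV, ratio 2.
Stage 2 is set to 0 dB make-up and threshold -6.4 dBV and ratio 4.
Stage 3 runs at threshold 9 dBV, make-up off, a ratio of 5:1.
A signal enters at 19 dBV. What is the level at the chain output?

Stage 1: 32 dB above -13 dBV, reduced 2:1 to 16 dB above → 3 dBV; +7 dB make-up → 10 dBV.
Stage 2: 10 dBV is 16.4 dB over -6.4 dBV; at 4:1 that becomes 4.1 dB over, giving -2.3 dBV.
Stage 3: -2.3 dBV is at or below the 9 dBV threshold — no compression; output -2.3 dBV.

-2.3 dBV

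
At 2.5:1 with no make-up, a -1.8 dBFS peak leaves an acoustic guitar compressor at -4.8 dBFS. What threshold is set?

Gain reduction = -1.8 − (-4.8) = 3 dB; output overshoot = GR / (R − 1) = 3 / 1.5 = 2 dB.
Threshold = output − output overshoot = -4.8 − 2 = -6.8 dBFS.

-6.8 dBFS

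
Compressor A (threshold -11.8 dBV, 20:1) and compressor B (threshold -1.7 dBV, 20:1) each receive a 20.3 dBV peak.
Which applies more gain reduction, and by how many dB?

A: GR = 32.1 − 32.1/20 = 30.495 dB.
B: GR = 22 − 22/20 = 20.9 dB.
A reduces 9.595 dB more.

A, by 9.595 dB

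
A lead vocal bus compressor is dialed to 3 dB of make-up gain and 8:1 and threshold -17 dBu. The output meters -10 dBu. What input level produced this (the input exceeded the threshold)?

Remove make-up: -10 − 3 = -13 dBu.
That's 4 dB above the -17 dBu threshold.
Before 8:1 compression the overshoot was 4 × 8 = 32 dB, so input = -17 + 32 = 15 dBu.

15 dBu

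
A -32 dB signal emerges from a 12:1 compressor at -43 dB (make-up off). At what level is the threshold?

Let T be the threshold. Output overshoot = (input overshoot)/R, so -43 − T = (-32 − T)/12.
12·(-43 − T) = -32 − T → 11·T = -516 − (-32) = -484.
T = -484/11 = -44 dB.

-44 dB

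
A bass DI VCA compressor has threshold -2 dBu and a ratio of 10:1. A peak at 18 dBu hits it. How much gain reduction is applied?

Overshoot = 18 − (-2) = 20 dB.
At 10:1, output sits 20/10 = 2 dB above threshold.
So the signal is attenuated by 20 − 2 = 18 dB.

18 dB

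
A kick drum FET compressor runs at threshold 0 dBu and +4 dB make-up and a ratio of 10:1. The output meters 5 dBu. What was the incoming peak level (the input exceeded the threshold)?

10 dBu

Before make-up, the level was 5 − 4 = 1 dBu.
The compressed level sits 1 − 0 = 1 dB over threshold.
Input overshoot = R × output overshoot = 10 dB → input = 0 + 10 = 10 dBu.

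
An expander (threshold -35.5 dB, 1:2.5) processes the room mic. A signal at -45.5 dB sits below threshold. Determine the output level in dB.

The input is 10 dB below the -35.5 dB threshold.
A 1:2.5 expander multiplies undershoot by 2.5: 10 × 2.5 = 25 dB below threshold.
Output = -35.5 − 25 = -60.5 dB.

-60.5 dB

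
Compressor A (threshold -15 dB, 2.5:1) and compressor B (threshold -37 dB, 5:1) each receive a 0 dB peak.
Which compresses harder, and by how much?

A: overshoot 15 dB → output overshoot 6 dB → GR 9 dB.
B: overshoot 37 dB → output overshoot 7.4 dB → GR 29.6 dB.
B reduces 20.6 dB more.

B, by 20.6 dB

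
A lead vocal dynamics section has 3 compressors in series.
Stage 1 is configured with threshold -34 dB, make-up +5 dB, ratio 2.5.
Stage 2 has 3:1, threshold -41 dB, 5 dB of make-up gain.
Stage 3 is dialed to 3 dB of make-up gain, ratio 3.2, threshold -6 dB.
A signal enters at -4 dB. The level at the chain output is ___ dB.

Stage 1: -4 dB is 30 dB over -34 dB; at 2.5:1 that becomes 12 dB over, giving -22 dB; +5 dB make-up → -17 dB.
Stage 2: 24 dB above -41 dB, reduced 3:1 to 8 dB above → -33 dB; +5 dB make-up → -28 dB.
Stage 3: -28 dB ≤ -6 dB, so stage 3 doesn't engage; make-up brings it to -25 dB.

-25 dB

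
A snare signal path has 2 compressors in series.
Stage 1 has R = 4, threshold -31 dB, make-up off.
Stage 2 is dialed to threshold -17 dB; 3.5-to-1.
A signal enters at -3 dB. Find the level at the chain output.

Stage 1: -3 dB is 28 dB over -31 dB; at 4:1 that becomes 7 dB over, giving -24 dB.
Stage 2: below threshold (-24 ≤ -17); passes unchanged; output -24 dB.

-24 dB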